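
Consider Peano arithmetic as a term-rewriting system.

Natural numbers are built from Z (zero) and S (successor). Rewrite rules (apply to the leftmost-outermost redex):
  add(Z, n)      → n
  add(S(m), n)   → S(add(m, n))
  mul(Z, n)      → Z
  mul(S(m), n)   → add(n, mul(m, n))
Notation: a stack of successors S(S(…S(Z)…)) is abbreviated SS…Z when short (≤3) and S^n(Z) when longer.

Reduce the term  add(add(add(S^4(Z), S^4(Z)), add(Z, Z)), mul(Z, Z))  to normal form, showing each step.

  start: add(add(add(S^4(Z), S^4(Z)), add(Z, Z)), mul(Z, Z))
  step 1: add(add(S(add(SSSZ, S^4(Z))), add(Z, Z)), mul(Z, Z))
  step 2: add(S(add(add(SSSZ, S^4(Z)), add(Z, Z))), mul(Z, Z))
  step 3: S(add(add(add(SSSZ, S^4(Z)), add(Z, Z)), mul(Z, Z)))
  step 4: S(add(add(S(add(SSZ, S^4(Z))), add(Z, Z)), mul(Z, Z)))
  step 5: S(add(S(add(add(SSZ, S^4(Z)), add(Z, Z))), mul(Z, Z)))
  step 6: S(S(add(add(add(SSZ, S^4(Z)), add(Z, Z)), mul(Z, Z))))
  step 7: S(S(add(add(S(add(SZ, S^4(Z))), add(Z, Z)), mul(Z, Z))))
  step 8: S(S(add(S(add(add(SZ, S^4(Z)), add(Z, Z))), mul(Z, Z))))
  step 9: S(S(S(add(add(add(SZ, S^4(Z)), add(Z, Z)), mul(Z, Z)))))
  step 10: S(S(S(add(add(S(add(Z, S^4(Z))), add(Z, Z)), mul(Z, Z)))))
  step 11: S(S(S(add(S(add(add(Z, S^4(Z)), add(Z, Z))), mul(Z, Z)))))
  step 12: S(S(S(S(add(add(add(Z, S^4(Z)), add(Z, Z)), mul(Z, Z))))))
  step 13: S(S(S(S(add(add(S^4(Z), add(Z, Z)), mul(Z, Z))))))
  step 14: S(S(S(S(add(S(add(SSSZ, add(Z, Z))), mul(Z, Z))))))
  step 15: S(S(S(S(S(add(add(SSSZ, add(Z, Z)), mul(Z, Z)))))))
  step 16: S(S(S(S(S(add(S(add(SSZ, add(Z, Z))), mul(Z, Z)))))))
  step 17: S(S(S(S(S(S(add(add(SSZ, add(Z, Z)), mul(Z, Z))))))))
  step 18: S(S(S(S(S(S(add(S(add(SZ, add(Z, Z))), mul(Z, Z))))))))
  step 19: S(S(S(S(S(S(S(add(add(SZ, add(Z, Z)), mul(Z, Z)))))))))
  step 20: S(S(S(S(S(S(S(add(S(add(Z, add(Z, Z))), mul(Z, Z)))))))))
  step 21: S(S(S(S(S(S(S(S(add(add(Z, add(Z, Z)), mul(Z, Z))))))))))
  step 22: S(S(S(S(S(S(S(S(add(add(Z, Z), mul(Z, Z))))))))))
  step 23: S(S(S(S(S(S(S(S(add(Z, mul(Z, Z))))))))))
  step 24: S(S(S(S(S(S(S(S(mul(Z, Z)))))))))
  step 25: S^8(Z)

Answer: normal form = S^8(Z)  (in 25 steps)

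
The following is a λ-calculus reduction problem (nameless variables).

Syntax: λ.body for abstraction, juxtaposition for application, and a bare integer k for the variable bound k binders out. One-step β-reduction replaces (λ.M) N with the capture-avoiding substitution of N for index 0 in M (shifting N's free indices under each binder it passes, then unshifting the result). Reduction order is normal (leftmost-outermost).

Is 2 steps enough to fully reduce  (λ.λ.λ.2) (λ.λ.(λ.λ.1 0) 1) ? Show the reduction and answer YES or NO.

  start: (λ.λ.λ.2) (λ.λ.(λ.λ.1 0) 1)
  step 1: λ.λ.λ.λ.(λ.λ.1 0) 1
  step 2: λ.λ.λ.λ.λ.2 0

Answer: YES — reaches normal form λ.λ.λ.λ.λ.2 0 in 2 ≤ 2 steps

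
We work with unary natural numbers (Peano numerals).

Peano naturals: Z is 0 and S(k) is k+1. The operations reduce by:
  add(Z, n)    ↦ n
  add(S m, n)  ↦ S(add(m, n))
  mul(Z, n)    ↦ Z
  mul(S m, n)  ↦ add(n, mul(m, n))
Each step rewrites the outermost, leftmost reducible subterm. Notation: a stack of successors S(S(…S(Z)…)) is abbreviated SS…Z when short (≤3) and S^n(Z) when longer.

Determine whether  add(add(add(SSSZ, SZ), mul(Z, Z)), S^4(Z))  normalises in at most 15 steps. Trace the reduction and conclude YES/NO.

Answer: YES — reaches normal form S^8(Z) in 15 ≤ 15 steps

Derivation:
  start: add(add(add(SSSZ, SZ), mul(Z, Z)), S^4(Z))
  →1  add(add(S(add(SSZ, SZ)), mul(Z, Z)), S^4(Z))
  →2  add(S(add(add(SSZ, SZ), mul(Z, Z))), S^4(Z))
  →3  S(add(add(add(SSZ, SZ), mul(Z, Z)), S^4(Z)))
  →4  S(add(add(S(add(SZ, SZ)), mul(Z, Z)), S^4(Z)))
  →5  S(add(S(add(add(SZ, SZ), mul(Z, Z))), S^4(Z)))
  →6  S(S(add(add(add(SZ, SZ), mul(Z, Z)), S^4(Z))))
  →7  S(S(add(add(S(add(Z, SZ)), mul(Z, Z)), S^4(Z))))
  →8  S(S(add(S(add(add(Z, SZ), mul(Z, Z))), S^4(Z))))
  →9  S(S(S(add(add(add(Z, SZ), mul(Z, Z)), S^4(Z)))))
  →10  S(S(S(add(add(SZ, mul(Z, Z)), S^4(Z)))))
  →11  S(S(S(add(S(add(Z, mul(Z, Z))), S^4(Z)))))
  →12  S(S(S(S(add(add(Z, mul(Z, Z)), S^4(Z))))))
  →13  S(S(S(S(add(mul(Z, Z), S^4(Z))))))
  →14  S(S(S(S(add(Z, S^4(Z))))))
  →15  S^8(Z)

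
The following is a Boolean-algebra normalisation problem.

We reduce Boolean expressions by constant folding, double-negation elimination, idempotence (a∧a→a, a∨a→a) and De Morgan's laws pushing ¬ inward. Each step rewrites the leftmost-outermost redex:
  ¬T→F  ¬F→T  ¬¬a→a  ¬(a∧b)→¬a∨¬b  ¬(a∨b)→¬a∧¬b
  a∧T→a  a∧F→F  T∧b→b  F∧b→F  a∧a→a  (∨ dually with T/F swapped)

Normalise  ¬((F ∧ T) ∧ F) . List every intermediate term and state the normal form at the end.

Answer: normal form = T  (in 5 steps)

Derivation:
  start: ¬((F ∧ T) ∧ F)
  step 1: ¬(F ∧ T) ∨ ¬F
  step 2: (¬F ∨ ¬T) ∨ ¬F
  step 3: (T ∨ ¬T) ∨ ¬F
  step 4: T ∨ ¬F
  step 5: T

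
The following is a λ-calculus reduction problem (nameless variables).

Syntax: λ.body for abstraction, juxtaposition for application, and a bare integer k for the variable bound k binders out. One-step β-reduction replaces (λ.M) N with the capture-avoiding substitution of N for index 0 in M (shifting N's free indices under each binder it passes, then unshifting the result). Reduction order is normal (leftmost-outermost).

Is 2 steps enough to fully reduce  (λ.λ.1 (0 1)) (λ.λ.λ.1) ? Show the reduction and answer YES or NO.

  start: (λ.λ.1 (0 1)) (λ.λ.λ.1)
  [1] λ.(λ.λ.λ.1) (0 (λ.λ.λ.1))
  [2] λ.λ.λ.1

Answer: YES — reaches normal form λ.λ.λ.1 in 2 ≤ 2 steps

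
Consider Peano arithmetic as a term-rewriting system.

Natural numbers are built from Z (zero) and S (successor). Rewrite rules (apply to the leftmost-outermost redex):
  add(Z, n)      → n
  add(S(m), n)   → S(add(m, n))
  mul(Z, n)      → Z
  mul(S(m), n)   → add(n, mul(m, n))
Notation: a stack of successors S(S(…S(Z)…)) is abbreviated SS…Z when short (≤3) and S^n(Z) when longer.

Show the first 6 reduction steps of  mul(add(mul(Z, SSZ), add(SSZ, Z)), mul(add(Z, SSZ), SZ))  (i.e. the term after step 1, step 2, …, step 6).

  start: mul(add(mul(Z, SSZ), add(SSZ, Z)), mul(add(Z, SSZ), SZ))
  step 1: mul(add(Z, add(SSZ, Z)), mul(add(Z, SSZ), SZ))
  step 2: mul(add(SSZ, Z), mul(add(Z, SSZ), SZ))
  step 3: mul(S(add(SZ, Z)), mul(add(Z, SSZ), SZ))
  step 4: add(mul(add(Z, SSZ), SZ), mul(add(SZ, Z), mul(add(Z, SSZ), SZ)))
  step 5: add(mul(SSZ, SZ), mul(add(SZ, Z), mul(add(Z, SSZ), SZ)))
  step 6: add(add(SZ, mul(SZ, SZ)), mul(add(SZ, Z), mul(add(Z, SSZ), SZ)))

Answer: after 6 steps: add(add(SZ, mul(SZ, SZ)), mul(add(SZ, Z), mul(add(Z, SSZ), SZ)))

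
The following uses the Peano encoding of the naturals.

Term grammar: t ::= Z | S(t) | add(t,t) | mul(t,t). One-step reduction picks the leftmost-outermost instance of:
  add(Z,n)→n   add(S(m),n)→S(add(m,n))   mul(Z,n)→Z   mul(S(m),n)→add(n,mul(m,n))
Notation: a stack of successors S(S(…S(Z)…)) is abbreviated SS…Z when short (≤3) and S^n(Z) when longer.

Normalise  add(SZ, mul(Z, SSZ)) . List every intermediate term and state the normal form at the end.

  start: add(SZ, mul(Z, SSZ))
  step 1: S(add(Z, mul(Z, SSZ)))
  step 2: S(mul(Z, SSZ))
  step 3: SZ

Answer: normal form = SZ  (in 3 steps)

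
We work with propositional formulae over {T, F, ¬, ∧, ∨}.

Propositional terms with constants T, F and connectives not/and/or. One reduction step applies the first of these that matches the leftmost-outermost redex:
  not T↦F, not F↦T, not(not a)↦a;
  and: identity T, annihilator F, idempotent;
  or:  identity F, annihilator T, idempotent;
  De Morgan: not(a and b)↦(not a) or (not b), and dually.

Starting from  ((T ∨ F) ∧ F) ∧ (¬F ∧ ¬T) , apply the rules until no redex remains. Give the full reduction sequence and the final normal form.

  start: ((T ∨ F) ∧ F) ∧ (¬F ∧ ¬T)
  →1  F ∧ (¬F ∧ ¬T)
  →2  F

Answer: normal form = F  (in 2 steps)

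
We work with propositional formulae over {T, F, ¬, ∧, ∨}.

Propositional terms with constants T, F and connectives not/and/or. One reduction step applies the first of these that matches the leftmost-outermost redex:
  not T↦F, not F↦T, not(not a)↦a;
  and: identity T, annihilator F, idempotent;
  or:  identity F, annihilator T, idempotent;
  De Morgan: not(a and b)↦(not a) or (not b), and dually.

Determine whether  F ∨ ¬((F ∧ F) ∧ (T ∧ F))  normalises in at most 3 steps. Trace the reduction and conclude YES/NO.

Answer: NO — after 3 steps the term is (¬F ∨ ¬F) ∨ ¬(T ∧ F), not yet normal

Derivation:
  start: F ∨ ¬((F ∧ F) ∧ (T ∧ F))
  step 1: ¬((F ∧ F) ∧ (T ∧ F))
  step 2: ¬(F ∧ F) ∨ ¬(T ∧ F)
  step 3: (¬F ∨ ¬F) ∨ ¬(T ∧ F)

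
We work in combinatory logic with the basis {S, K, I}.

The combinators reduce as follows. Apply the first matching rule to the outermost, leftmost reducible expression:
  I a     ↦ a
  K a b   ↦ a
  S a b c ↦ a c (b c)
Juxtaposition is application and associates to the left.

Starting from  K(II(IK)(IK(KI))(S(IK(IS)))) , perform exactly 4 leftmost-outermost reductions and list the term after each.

  start: K(II(IK)(IK(KI))(S(IK(IS))))
  →1  K(I(IK)(IK(KI))(S(IK(IS))))
  →2  K(IK(IK(KI))(S(IK(IS))))
  →3  K(K(IK(KI))(S(IK(IS))))
  →4  K(IK(KI))

Answer: after 4 steps: K(IK(KI))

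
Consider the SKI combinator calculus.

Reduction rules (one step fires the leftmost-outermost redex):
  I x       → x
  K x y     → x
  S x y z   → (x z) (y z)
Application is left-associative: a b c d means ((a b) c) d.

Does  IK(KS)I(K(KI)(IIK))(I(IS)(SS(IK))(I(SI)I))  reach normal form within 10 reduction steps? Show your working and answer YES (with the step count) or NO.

Answer: YES — reaches normal form S(S(SSK)(SII)) in 7 ≤ 10 steps

Reduction:
  start: IK(KS)I(K(KI)(IIK))(I(IS)(SS(IK))(I(SI)I))
  [1] K(KS)I(K(KI)(IIK))(I(IS)(SS(IK))(I(SI)I))
  [2] KS(K(KI)(IIK))(I(IS)(SS(IK))(I(SI)I))
  [3] S(I(IS)(SS(IK))(I(SI)I))
  [4] S(IS(SS(IK))(I(SI)I))
  [5] S(S(SS(IK))(I(SI)I))
  [6] S(S(SSK)(I(SI)I))
  [7] S(S(SSK)(SII))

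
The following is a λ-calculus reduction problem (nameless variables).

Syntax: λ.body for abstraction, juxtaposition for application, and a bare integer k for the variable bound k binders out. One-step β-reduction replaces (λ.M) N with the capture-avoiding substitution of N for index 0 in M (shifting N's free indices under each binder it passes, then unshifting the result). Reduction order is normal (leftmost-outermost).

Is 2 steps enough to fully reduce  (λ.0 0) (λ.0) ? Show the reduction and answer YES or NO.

Answer: YES — reaches normal form λ.0 in 2 ≤ 2 steps

Reduction:
  start: (λ.0 0) (λ.0)
  [1] (λ.0) (λ.0)
  [2] λ.0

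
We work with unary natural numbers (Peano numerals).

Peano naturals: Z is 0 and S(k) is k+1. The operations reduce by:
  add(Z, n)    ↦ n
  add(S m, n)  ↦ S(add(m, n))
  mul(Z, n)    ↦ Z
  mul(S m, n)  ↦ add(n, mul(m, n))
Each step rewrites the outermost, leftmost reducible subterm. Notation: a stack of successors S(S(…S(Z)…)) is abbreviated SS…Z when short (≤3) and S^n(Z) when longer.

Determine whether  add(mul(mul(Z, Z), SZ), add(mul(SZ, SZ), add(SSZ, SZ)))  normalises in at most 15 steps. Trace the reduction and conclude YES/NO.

  start: add(mul(mul(Z, Z), SZ), add(mul(SZ, SZ), add(SSZ, SZ)))
  →1  add(mul(Z, SZ), add(mul(SZ, SZ), add(SSZ, SZ)))
  →2  add(Z, add(mul(SZ, SZ), add(SSZ, SZ)))
  →3  add(mul(SZ, SZ), add(SSZ, SZ))
  →4  add(add(SZ, mul(Z, SZ)), add(SSZ, SZ))
  →5  add(S(add(Z, mul(Z, SZ))), add(SSZ, SZ))
  →6  S(add(add(Z, mul(Z, SZ)), add(SSZ, SZ)))
  →7  S(add(mul(Z, SZ), add(SSZ, SZ)))
  →8  S(add(Z, add(SSZ, SZ)))
  →9  S(add(SSZ, SZ))
  →10  S(S(add(SZ, SZ)))
  →11  S(S(S(add(Z, SZ))))
  →12  S^4(Z)

Answer: YES — reaches normal form S^4(Z) in 12 ≤ 15 steps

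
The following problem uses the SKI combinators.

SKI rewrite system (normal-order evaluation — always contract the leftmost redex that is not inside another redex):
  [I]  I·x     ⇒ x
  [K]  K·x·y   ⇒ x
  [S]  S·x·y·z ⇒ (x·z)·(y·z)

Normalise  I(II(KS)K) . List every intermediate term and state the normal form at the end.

Answer: normal form = S  (in 4 steps)

Reduction:
  start: I(II(KS)K)
  [1] II(KS)K
  [2] I(KS)K
  [3] KSK
  [4] S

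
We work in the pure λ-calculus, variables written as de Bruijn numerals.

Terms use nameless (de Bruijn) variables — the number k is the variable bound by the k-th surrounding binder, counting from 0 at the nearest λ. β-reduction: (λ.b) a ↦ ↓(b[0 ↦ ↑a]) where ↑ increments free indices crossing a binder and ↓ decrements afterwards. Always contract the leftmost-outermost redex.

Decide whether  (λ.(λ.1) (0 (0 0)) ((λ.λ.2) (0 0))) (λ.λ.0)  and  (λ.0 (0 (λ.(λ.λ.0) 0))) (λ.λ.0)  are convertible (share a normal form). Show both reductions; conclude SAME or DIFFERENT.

Term A:
  start: (λ.(λ.1) (0 (0 0)) ((λ.λ.2) (0 0))) (λ.λ.0)
  [1] (λ.λ.λ.0) ((λ.λ.0) ((λ.λ.0) (λ.λ.0))) ((λ.λ.λ.λ.0) ((λ.λ.0) (λ.λ.0)))
  [2] (λ.λ.0) ((λ.λ.λ.λ.0) ((λ.λ.0) (λ.λ.0)))
  [3] λ.0

Term B:
  start: (λ.0 (0 (λ.(λ.λ.0) 0))) (λ.λ.0)
  [1] (λ.λ.0) ((λ.λ.0) (λ.(λ.λ.0) 0))
  [2] λ.0

Answer: SAME — A ⇓ λ.0, B ⇓ λ.0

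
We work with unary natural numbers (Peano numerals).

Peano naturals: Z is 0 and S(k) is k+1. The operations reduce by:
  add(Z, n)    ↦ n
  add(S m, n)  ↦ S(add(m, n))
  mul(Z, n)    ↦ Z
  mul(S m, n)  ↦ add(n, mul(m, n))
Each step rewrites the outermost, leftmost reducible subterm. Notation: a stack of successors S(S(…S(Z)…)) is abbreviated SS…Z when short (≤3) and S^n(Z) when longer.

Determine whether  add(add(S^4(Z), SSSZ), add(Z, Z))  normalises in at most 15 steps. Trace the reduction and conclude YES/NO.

Answer: YES — reaches normal form S^7(Z) in 14 ≤ 15 steps

Working:
  start: add(add(S^4(Z), SSSZ), add(Z, Z))
  →1  add(S(add(SSSZ, SSSZ)), add(Z, Z))
  →2  S(add(add(SSSZ, SSSZ), add(Z, Z)))
  →3  S(add(S(add(SSZ, SSSZ)), add(Z, Z)))
  →4  S(S(add(add(SSZ, SSSZ), add(Z, Z))))
  →5  S(S(add(S(add(SZ, SSSZ)), add(Z, Z))))
  →6  S(S(S(add(add(SZ, SSSZ), add(Z, Z)))))
  →7  S(S(S(add(S(add(Z, SSSZ)), add(Z, Z)))))
  →8  S(S(S(S(add(add(Z, SSSZ), add(Z, Z))))))
  →9  S(S(S(S(add(SSSZ, add(Z, Z))))))
  →10  S(S(S(S(S(add(SSZ, add(Z, Z)))))))
  →11  S(S(S(S(S(S(add(SZ, add(Z, Z))))))))
  →12  S(S(S(S(S(S(S(add(Z, add(Z, Z)))))))))
  →13  S(S(S(S(S(S(S(add(Z, Z))))))))
  →14  S^7(Z)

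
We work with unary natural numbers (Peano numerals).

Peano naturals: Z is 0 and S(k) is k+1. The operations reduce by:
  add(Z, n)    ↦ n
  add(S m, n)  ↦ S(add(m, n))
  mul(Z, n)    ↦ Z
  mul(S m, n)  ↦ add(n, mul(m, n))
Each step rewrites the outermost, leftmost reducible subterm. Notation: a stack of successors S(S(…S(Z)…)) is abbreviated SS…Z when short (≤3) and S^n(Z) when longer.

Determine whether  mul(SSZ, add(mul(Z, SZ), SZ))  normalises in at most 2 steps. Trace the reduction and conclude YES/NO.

  start: mul(SSZ, add(mul(Z, SZ), SZ))
  →1  add(add(mul(Z, SZ), SZ), mul(SZ, add(mul(Z, SZ), SZ)))
  →2  add(add(Z, SZ), mul(SZ, add(mul(Z, SZ), SZ)))

Answer: NO — after 2 steps the term is add(add(Z, SZ), mul(SZ, add(mul(Z, SZ), SZ))), not yet normal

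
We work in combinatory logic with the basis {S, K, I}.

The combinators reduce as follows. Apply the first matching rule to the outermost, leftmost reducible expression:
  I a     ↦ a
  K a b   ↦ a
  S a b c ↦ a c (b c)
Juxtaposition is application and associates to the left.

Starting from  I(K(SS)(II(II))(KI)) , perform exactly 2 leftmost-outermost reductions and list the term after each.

  start: I(K(SS)(II(II))(KI))
  [1] K(SS)(II(II))(KI)
  [2] SS(KI)

Answer: after 2 steps: SS(KI)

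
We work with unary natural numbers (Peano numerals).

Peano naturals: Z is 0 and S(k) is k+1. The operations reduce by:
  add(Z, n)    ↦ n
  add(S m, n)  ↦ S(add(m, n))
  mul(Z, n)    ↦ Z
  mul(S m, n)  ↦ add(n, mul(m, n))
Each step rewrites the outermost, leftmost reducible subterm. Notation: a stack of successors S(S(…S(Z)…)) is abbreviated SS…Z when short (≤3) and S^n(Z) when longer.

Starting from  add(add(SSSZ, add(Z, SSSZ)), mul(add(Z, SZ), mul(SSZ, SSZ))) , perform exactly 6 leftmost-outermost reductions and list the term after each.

  start: add(add(SSSZ, add(Z, SSSZ)), mul(add(Z, SZ), mul(SSZ, SSZ)))
  step 1: add(S(add(SSZ, add(Z, SSSZ))), mul(add(Z, SZ), mul(SSZ, SSZ)))
  step 2: S(add(add(SSZ, add(Z, SSSZ)), mul(add(Z, SZ), mul(SSZ, SSZ))))
  step 3: S(add(S(add(SZ, add(Z, SSSZ))), mul(add(Z, SZ), mul(SSZ, SSZ))))
  step 4: S(S(add(add(SZ, add(Z, SSSZ)), mul(add(Z, SZ), mul(SSZ, SSZ)))))
  step 5: S(S(add(S(add(Z, add(Z, SSSZ))), mul(add(Z, SZ), mul(SSZ, SSZ)))))
  step 6: S(S(S(add(add(Z, add(Z, SSSZ)), mul(add(Z, SZ), mul(SSZ, SSZ))))))

Answer: after 6 steps: S(S(S(add(add(Z, add(Z, SSSZ)), mul(add(Z, SZ), mul(SSZ, SSZ))))))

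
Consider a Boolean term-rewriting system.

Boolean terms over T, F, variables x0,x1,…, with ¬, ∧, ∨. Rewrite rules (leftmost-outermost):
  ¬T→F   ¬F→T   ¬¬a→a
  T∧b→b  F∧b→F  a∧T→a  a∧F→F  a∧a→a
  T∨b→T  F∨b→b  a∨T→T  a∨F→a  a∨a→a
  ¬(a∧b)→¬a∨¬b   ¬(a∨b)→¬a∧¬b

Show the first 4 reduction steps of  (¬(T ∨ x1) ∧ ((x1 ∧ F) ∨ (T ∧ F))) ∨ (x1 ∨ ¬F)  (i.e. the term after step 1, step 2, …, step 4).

Answer: after 4 steps: F ∨ (x1 ∨ ¬F)

Derivation:
  start: (¬(T ∨ x1) ∧ ((x1 ∧ F) ∨ (T ∧ F))) ∨ (x1 ∨ ¬F)
  →1  ((¬T ∧ ¬x1) ∧ ((x1 ∧ F) ∨ (T ∧ F))) ∨ (x1 ∨ ¬F)
  →2  ((F ∧ ¬x1) ∧ ((x1 ∧ F) ∨ (T ∧ F))) ∨ (x1 ∨ ¬F)
  →3  (F ∧ ((x1 ∧ F) ∨ (T ∧ F))) ∨ (x1 ∨ ¬F)
  →4  F ∨ (x1 ∨ ¬F)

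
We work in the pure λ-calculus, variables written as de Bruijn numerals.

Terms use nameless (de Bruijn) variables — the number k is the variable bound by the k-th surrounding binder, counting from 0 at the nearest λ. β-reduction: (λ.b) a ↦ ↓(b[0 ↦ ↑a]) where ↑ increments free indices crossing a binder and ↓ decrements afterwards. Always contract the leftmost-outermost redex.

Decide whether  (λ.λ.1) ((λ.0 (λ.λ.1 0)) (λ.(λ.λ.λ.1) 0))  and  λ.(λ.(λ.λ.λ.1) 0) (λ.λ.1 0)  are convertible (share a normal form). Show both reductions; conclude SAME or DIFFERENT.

Answer: SAME — A ⇓ λ.λ.λ.1, B ⇓ λ.λ.λ.1

Reduction:
Term A:
  start: (λ.λ.1) ((λ.0 (λ.λ.1 0)) (λ.(λ.λ.λ.1) 0))
  →1  λ.(λ.0 (λ.λ.1 0)) (λ.(λ.λ.λ.1) 0)
  →2  λ.(λ.(λ.λ.λ.1) 0) (λ.λ.1 0)
  →3  λ.(λ.λ.λ.1) (λ.λ.1 0)
  →4  λ.λ.λ.1

Term B:
  start: λ.(λ.(λ.λ.λ.1) 0) (λ.λ.1 0)
  →1  λ.(λ.λ.λ.1) (λ.λ.1 0)
  →2  λ.λ.λ.1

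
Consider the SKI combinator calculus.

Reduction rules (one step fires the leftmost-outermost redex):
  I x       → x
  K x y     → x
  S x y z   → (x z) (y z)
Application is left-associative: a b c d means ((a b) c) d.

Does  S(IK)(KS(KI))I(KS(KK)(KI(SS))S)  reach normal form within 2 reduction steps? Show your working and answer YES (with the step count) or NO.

  start: S(IK)(KS(KI))I(KS(KK)(KI(SS))S)
  →1  IKI(KS(KI)I)(KS(KK)(KI(SS))S)
  →2  KI(KS(KI)I)(KS(KK)(KI(SS))S)

Answer: NO — after 2 steps the term is KI(KS(KI)I)(KS(KK)(KI(SS))S), not yet normal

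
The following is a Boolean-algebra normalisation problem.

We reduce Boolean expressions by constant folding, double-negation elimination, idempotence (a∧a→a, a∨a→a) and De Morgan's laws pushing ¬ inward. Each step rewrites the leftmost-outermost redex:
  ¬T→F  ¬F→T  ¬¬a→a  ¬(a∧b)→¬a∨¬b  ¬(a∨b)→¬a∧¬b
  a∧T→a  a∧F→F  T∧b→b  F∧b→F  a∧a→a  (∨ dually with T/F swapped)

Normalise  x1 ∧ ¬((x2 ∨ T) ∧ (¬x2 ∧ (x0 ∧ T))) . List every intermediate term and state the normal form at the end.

Answer: normal form = x1 ∧ (x2 ∨ ¬x0)  (in 10 steps)

Working:
  start: x1 ∧ ¬((x2 ∨ T) ∧ (¬x2 ∧ (x0 ∧ T)))
  step 1: x1 ∧ (¬(x2 ∨ T) ∨ ¬(¬x2 ∧ (x0 ∧ T)))
  step 2: x1 ∧ ((¬x2 ∧ ¬T) ∨ ¬(¬x2 ∧ (x0 ∧ T)))
  step 3: x1 ∧ ((¬x2 ∧ F) ∨ ¬(¬x2 ∧ (x0 ∧ T)))
  step 4: x1 ∧ (F ∨ ¬(¬x2 ∧ (x0 ∧ T)))
  step 5: x1 ∧ ¬(¬x2 ∧ (x0 ∧ T))
  step 6: x1 ∧ (¬¬x2 ∨ ¬(x0 ∧ T))
  step 7: x1 ∧ (x2 ∨ ¬(x0 ∧ T))
  step 8: x1 ∧ (x2 ∨ (¬x0 ∨ ¬T))
  step 9: x1 ∧ (x2 ∨ (¬x0 ∨ F))
  step 10: x1 ∧ (x2 ∨ ¬x0)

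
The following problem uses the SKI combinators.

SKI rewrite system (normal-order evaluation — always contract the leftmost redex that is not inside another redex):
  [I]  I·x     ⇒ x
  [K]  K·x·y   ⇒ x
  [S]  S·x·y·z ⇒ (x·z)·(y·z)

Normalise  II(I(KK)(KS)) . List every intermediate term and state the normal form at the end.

  start: II(I(KK)(KS))
  step 1: I(I(KK)(KS))
  step 2: I(KK)(KS)
  step 3: KK(KS)
  step 4: K

Answer: normal form = K  (in 4 steps)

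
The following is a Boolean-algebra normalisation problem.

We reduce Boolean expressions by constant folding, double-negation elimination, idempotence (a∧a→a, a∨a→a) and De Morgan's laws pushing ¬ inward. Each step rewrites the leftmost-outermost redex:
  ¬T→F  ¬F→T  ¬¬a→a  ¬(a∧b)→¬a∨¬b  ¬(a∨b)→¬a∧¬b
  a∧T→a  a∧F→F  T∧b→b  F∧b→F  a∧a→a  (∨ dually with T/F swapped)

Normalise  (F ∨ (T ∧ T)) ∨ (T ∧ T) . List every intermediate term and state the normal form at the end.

Answer: normal form = T  (in 3 steps)

Derivation:
  start: (F ∨ (T ∧ T)) ∨ (T ∧ T)
  [1] (T ∧ T) ∨ (T ∧ T)
  [2] T ∧ T
  [3] T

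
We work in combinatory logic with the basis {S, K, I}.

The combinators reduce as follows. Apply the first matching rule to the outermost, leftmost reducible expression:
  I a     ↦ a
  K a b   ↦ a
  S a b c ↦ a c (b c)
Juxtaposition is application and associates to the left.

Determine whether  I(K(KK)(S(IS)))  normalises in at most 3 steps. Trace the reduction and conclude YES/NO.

  start: I(K(KK)(S(IS)))
  [1] K(KK)(S(IS))
  [2] KK

Answer: YES — reaches normal form KK in 2 ≤ 3 steps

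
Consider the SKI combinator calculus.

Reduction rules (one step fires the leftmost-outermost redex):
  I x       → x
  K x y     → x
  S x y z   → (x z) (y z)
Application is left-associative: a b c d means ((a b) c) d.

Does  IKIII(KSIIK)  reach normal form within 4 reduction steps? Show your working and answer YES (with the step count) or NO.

  start: IKIII(KSIIK)
  →1  KIII(KSIIK)
  →2  II(KSIIK)
  →3  I(KSIIK)
  →4  KSIIK

Answer: NO — after 4 steps the term is KSIIK, not yet normal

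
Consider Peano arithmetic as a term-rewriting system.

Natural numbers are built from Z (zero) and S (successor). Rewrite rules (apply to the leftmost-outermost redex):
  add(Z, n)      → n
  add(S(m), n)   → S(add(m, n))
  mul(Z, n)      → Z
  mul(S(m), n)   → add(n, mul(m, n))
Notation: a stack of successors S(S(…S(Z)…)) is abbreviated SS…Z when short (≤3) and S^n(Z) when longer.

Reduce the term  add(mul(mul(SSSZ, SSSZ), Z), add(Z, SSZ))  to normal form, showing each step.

  start: add(mul(mul(SSSZ, SSSZ), Z), add(Z, SSZ))
  →1  add(mul(add(SSSZ, mul(SSZ, SSSZ)), Z), add(Z, SSZ))
  →2  add(mul(S(add(SSZ, mul(SSZ, SSSZ))), Z), add(Z, SSZ))
  →3  add(add(Z, mul(add(SSZ, mul(SSZ, SSSZ)), Z)), add(Z, SSZ))
  →4  add(mul(add(SSZ, mul(SSZ, SSSZ)), Z), add(Z, SSZ))
  →5  add(mul(S(add(SZ, mul(SSZ, SSSZ))), Z), add(Z, SSZ))
  →6  add(add(Z, mul(add(SZ, mul(SSZ, SSSZ)), Z)), add(Z, SSZ))
  →7  add(mul(add(SZ, mul(SSZ, SSSZ)), Z), add(Z, SSZ))
  →8  add(mul(S(add(Z, mul(SSZ, SSSZ))), Z), add(Z, SSZ))
  →9  add(add(Z, mul(add(Z, mul(SSZ, SSSZ)), Z)), add(Z, SSZ))
  →10  add(mul(add(Z, mul(SSZ, SSSZ)), Z), add(Z, SSZ))
  →11  add(mul(mul(SSZ, SSSZ), Z), add(Z, SSZ))
  →12  add(mul(add(SSSZ, mul(SZ, SSSZ)), Z), add(Z, SSZ))
  →13  add(mul(S(add(SSZ, mul(SZ, SSSZ))), Z), add(Z, SSZ))
  →14  add(add(Z, mul(add(SSZ, mul(SZ, SSSZ)), Z)), add(Z, SSZ))
  →15  add(mul(add(SSZ, mul(SZ, SSSZ)), Z), add(Z, SSZ))
  →16  add(mul(S(add(SZ, mul(SZ, SSSZ))), Z), add(Z, SSZ))
  →17  add(add(Z, mul(add(SZ, mul(SZ, SSSZ)), Z)), add(Z, SSZ))
  →18  add(mul(add(SZ, mul(SZ, SSSZ)), Z), add(Z, SSZ))
  →19  add(mul(S(add(Z, mul(SZ, SSSZ))), Z), add(Z, SSZ))
  →20  add(add(Z, mul(add(Z, mul(SZ, SSSZ)), Z)), add(Z, SSZ))
  →21  add(mul(add(Z, mul(SZ, SSSZ)), Z), add(Z, SSZ))
  →22  add(mul(mul(SZ, SSSZ), Z), add(Z, SSZ))
  →23  add(mul(add(SSSZ, mul(Z, SSSZ)), Z), add(Z, SSZ))
  →24  add(mul(S(add(SSZ, mul(Z, SSSZ))), Z), add(Z, SSZ))
  →25  add(add(Z, mul(add(SSZ, mul(Z, SSSZ)), Z)), add(Z, SSZ))
  →26  add(mul(add(SSZ, mul(Z, SSSZ)), Z), add(Z, SSZ))
  →27  add(mul(S(add(SZ, mul(Z, SSSZ))), Z), add(Z, SSZ))
  →28  add(add(Z, mul(add(SZ, mul(Z, SSSZ)), Z)), add(Z, SSZ))
  →29  add(mul(add(SZ, mul(Z, SSSZ)), Z), add(Z, SSZ))
  →30  add(mul(S(add(Z, mul(Z, SSSZ))), Z), add(Z, SSZ))
  →31  add(add(Z, mul(add(Z, mul(Z, SSSZ)), Z)), add(Z, SSZ))
  →32  add(mul(add(Z, mul(Z, SSSZ)), Z), add(Z, SSZ))
  →33  add(mul(mul(Z, SSSZ), Z), add(Z, SSZ))
  →34  add(mul(Z, Z), add(Z, SSZ))
  →35  add(Z, add(Z, SSZ))
  →36  add(Z, SSZ)
  →37  SSZ

Answer: normal form = SSZ  (in 37 steps)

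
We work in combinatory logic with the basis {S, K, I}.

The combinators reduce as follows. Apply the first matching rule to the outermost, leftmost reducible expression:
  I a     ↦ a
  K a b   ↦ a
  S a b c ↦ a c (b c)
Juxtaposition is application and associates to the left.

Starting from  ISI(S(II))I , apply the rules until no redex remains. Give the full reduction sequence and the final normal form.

Answer: normal form = SII  (in 5 steps)

Reduction:
  start: ISI(S(II))I
  →1  SI(S(II))I
  →2  II(S(II)I)
  →3  I(S(II)I)
  →4  S(II)I
  →5  SII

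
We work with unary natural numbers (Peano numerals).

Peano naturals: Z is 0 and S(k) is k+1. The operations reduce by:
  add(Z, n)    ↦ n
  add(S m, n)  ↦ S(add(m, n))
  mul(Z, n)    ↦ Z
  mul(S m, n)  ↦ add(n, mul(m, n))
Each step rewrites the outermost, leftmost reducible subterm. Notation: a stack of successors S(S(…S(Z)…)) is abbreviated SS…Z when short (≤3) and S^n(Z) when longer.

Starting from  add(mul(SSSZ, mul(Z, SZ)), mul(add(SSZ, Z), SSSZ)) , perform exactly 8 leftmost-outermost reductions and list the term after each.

  start: add(mul(SSSZ, mul(Z, SZ)), mul(add(SSZ, Z), SSSZ))
  [1] add(add(mul(Z, SZ), mul(SSZ, mul(Z, SZ))), mul(add(SSZ, Z), SSSZ))
  [2] add(add(Z, mul(SSZ, mul(Z, SZ))), mul(add(SSZ, Z), SSSZ))
  [3] add(mul(SSZ, mul(Z, SZ)), mul(add(SSZ, Z), SSSZ))
  [4] add(add(mul(Z, SZ), mul(SZ, mul(Z, SZ))), mul(add(SSZ, Z), SSSZ))
  [5] add(add(Z, mul(SZ, mul(Z, SZ))), mul(add(SSZ, Z), SSSZ))
  [6] add(mul(SZ, mul(Z, SZ)), mul(add(SSZ, Z), SSSZ))
  [7] add(add(mul(Z, SZ), mul(Z, mul(Z, SZ))), mul(add(SSZ, Z), SSSZ))
  [8] add(add(Z, mul(Z, mul(Z, SZ))), mul(add(SSZ, Z), SSSZ))

Answer: after 8 steps: add(add(Z, mul(Z, mul(Z, SZ))), mul(add(SSZ, Z), SSSZ))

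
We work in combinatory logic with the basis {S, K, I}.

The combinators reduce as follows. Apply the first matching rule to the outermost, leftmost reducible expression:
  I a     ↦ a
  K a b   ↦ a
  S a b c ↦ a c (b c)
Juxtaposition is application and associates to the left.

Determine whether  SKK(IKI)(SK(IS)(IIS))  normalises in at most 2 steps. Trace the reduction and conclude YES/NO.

Answer: NO — after 2 steps the term is IKI(SK(IS)(IIS)), not yet normal

Reduction:
  start: SKK(IKI)(SK(IS)(IIS))
  step 1: K(IKI)(K(IKI))(SK(IS)(IIS))
  step 2: IKI(SK(IS)(IIS))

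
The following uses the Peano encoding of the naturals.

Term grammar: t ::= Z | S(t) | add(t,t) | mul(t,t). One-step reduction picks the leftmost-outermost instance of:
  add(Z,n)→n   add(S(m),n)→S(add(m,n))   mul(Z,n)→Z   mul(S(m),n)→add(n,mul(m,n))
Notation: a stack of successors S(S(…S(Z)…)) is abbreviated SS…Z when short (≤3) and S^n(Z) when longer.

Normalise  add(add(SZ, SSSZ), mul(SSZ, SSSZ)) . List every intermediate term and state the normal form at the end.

  start: add(add(SZ, SSSZ), mul(SSZ, SSSZ))
  step 1: add(S(add(Z, SSSZ)), mul(SSZ, SSSZ))
  step 2: S(add(add(Z, SSSZ), mul(SSZ, SSSZ)))
  step 3: S(add(SSSZ, mul(SSZ, SSSZ)))
  step 4: S(S(add(SSZ, mul(SSZ, SSSZ))))
  step 5: S(S(S(add(SZ, mul(SSZ, SSSZ)))))
  step 6: S(S(S(S(add(Z, mul(SSZ, SSSZ))))))
  step 7: S(S(S(S(mul(SSZ, SSSZ)))))
  step 8: S(S(S(S(add(SSSZ, mul(SZ, SSSZ))))))
  step 9: S(S(S(S(S(add(SSZ, mul(SZ, SSSZ)))))))
  step 10: S(S(S(S(S(S(add(SZ, mul(SZ, SSSZ))))))))
  step 11: S(S(S(S(S(S(S(add(Z, mul(SZ, SSSZ)))))))))
  step 12: S(S(S(S(S(S(S(mul(SZ, SSSZ))))))))
  step 13: S(S(S(S(S(S(S(add(SSSZ, mul(Z, SSSZ)))))))))
  step 14: S(S(S(S(S(S(S(S(add(SSZ, mul(Z, SSSZ))))))))))
  step 15: S(S(S(S(S(S(S(S(S(add(SZ, mul(Z, SSSZ)))))))))))
  step 16: S(S(S(S(S(S(S(S(S(S(add(Z, mul(Z, SSSZ))))))))))))
  step 17: S(S(S(S(S(S(S(S(S(S(mul(Z, SSSZ)))))))))))
  step 18: S^10(Z)

Answer: normal form = S^10(Z)  (in 18 steps)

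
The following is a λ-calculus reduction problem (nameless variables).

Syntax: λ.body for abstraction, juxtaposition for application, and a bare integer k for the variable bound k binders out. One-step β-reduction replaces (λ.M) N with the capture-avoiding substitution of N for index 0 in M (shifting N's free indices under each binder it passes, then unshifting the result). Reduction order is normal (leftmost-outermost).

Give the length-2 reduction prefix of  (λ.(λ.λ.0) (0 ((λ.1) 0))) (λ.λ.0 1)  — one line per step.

Answer: after 2 steps: λ.0

Reduction:
  start: (λ.(λ.λ.0) (0 ((λ.1) 0))) (λ.λ.0 1)
  step 1: (λ.λ.0) ((λ.λ.0 1) ((λ.λ.λ.0 1) (λ.λ.0 1)))
  step 2: λ.0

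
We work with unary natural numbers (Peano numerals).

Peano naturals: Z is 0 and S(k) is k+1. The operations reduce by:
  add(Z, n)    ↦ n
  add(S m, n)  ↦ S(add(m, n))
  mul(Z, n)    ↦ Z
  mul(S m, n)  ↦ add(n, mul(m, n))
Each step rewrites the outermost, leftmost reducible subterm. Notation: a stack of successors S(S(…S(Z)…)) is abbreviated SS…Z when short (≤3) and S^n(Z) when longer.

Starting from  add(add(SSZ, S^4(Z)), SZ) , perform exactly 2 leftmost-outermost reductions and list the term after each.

  start: add(add(SSZ, S^4(Z)), SZ)
  →1  add(S(add(SZ, S^4(Z))), SZ)
  →2  S(add(add(SZ, S^4(Z)), SZ))

Answer: after 2 steps: S(add(add(SZ, S^4(Z)), SZ))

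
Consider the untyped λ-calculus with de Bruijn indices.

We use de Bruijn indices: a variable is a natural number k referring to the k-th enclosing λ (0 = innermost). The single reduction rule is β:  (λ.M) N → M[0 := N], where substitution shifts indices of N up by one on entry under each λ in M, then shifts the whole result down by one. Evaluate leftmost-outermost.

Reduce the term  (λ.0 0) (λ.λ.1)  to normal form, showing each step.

Answer: normal form = λ.λ.λ.1  (in 2 steps)

Reduction:
  start: (λ.0 0) (λ.λ.1)
  [1] (λ.λ.1) (λ.λ.1)
  [2] λ.λ.λ.1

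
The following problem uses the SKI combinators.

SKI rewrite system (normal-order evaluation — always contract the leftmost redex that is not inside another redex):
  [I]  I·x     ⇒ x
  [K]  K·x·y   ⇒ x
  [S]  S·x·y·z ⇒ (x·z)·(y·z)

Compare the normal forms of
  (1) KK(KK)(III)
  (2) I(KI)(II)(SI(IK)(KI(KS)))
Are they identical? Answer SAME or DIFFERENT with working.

Term A:
  start: KK(KK)(III)
  →1  K(III)
  →2  K(II)
  →3  KI

Term B:
  start: I(KI)(II)(SI(IK)(KI(KS)))
  →1  KI(II)(SI(IK)(KI(KS)))
  →2  I(SI(IK)(KI(KS)))
  →3  SI(IK)(KI(KS))
  →4  I(KI(KS))(IK(KI(KS)))
  →5  KI(KS)(IK(KI(KS)))
  →6  I(IK(KI(KS)))
  →7  IK(KI(KS))
  →8  K(KI(KS))
  →9  KI

Answer: SAME — A ⇓ KI, B ⇓ KI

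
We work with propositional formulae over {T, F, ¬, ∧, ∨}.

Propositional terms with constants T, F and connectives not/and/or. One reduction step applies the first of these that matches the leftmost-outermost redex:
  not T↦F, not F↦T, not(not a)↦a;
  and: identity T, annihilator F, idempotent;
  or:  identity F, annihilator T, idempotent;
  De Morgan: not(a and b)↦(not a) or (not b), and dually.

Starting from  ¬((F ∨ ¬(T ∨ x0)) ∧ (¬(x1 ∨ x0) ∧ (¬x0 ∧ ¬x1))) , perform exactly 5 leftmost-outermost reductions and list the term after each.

Answer: after 5 steps: (T ∨ x0) ∨ ¬(¬(x1 ∨ x0) ∧ (¬x0 ∧ ¬x1))

Working:
  start: ¬((F ∨ ¬(T ∨ x0)) ∧ (¬(x1 ∨ x0) ∧ (¬x0 ∧ ¬x1)))
  step 1: ¬(F ∨ ¬(T ∨ x0)) ∨ ¬(¬(x1 ∨ x0) ∧ (¬x0 ∧ ¬x1))
  step 2: (¬F ∧ ¬¬(T ∨ x0)) ∨ ¬(¬(x1 ∨ x0) ∧ (¬x0 ∧ ¬x1))
  step 3: (T ∧ ¬¬(T ∨ x0)) ∨ ¬(¬(x1 ∨ x0) ∧ (¬x0 ∧ ¬x1))
  step 4: ¬¬(T ∨ x0) ∨ ¬(¬(x1 ∨ x0) ∧ (¬x0 ∧ ¬x1))
  step 5: (T ∨ x0) ∨ ¬(¬(x1 ∨ x0) ∧ (¬x0 ∧ ¬x1))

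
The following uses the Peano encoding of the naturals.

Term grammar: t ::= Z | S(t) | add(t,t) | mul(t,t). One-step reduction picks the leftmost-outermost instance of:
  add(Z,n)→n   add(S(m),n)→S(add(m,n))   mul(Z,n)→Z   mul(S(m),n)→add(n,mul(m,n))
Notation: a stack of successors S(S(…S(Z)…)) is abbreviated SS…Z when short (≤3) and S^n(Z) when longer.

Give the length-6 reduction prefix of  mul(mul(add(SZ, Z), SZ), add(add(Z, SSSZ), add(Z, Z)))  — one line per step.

  start: mul(mul(add(SZ, Z), SZ), add(add(Z, SSSZ), add(Z, Z)))
  step 1: mul(mul(S(add(Z, Z)), SZ), add(add(Z, SSSZ), add(Z, Z)))
  step 2: mul(add(SZ, mul(add(Z, Z), SZ)), add(add(Z, SSSZ), add(Z, Z)))
  step 3: mul(S(add(Z, mul(add(Z, Z), SZ))), add(add(Z, SSSZ), add(Z, Z)))
  step 4: add(add(add(Z, SSSZ), add(Z, Z)), mul(add(Z, mul(add(Z, Z), SZ)), add(add(Z, SSSZ), add(Z, Z))))
  step 5: add(add(SSSZ, add(Z, Z)), mul(add(Z, mul(add(Z, Z), SZ)), add(add(Z, SSSZ), add(Z, Z))))
  step 6: add(S(add(SSZ, add(Z, Z))), mul(add(Z, mul(add(Z, Z), SZ)), add(add(Z, SSSZ), add(Z, Z))))

Answer: after 6 steps: add(S(add(SSZ, add(Z, Z))), mul(add(Z, mul(add(Z, Z), SZ)), add(add(Z, SSSZ), add(Z, Z))))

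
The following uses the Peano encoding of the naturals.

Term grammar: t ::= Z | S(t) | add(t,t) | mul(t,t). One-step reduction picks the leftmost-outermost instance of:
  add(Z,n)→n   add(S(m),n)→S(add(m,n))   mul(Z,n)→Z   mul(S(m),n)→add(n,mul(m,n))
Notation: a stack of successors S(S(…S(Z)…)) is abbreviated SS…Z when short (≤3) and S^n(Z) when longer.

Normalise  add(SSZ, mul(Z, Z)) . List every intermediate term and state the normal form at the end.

Answer: normal form = SSZ  (in 4 steps)

Derivation:
  start: add(SSZ, mul(Z, Z))
  [1] S(add(SZ, mul(Z, Z)))
  [2] S(S(add(Z, mul(Z, Z))))
  [3] S(S(mul(Z, Z)))
  [4] SSZ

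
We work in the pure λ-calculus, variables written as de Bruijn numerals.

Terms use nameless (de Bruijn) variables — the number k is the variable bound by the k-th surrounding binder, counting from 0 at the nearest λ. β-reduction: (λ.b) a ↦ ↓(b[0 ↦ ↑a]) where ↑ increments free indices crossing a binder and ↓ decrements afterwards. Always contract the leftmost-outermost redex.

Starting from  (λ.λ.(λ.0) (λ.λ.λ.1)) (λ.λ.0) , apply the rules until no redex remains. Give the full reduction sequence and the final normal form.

  start: (λ.λ.(λ.0) (λ.λ.λ.1)) (λ.λ.0)
  →1  λ.(λ.0) (λ.λ.λ.1)
  →2  λ.λ.λ.λ.1

Answer: normal form = λ.λ.λ.λ.1  (in 2 steps)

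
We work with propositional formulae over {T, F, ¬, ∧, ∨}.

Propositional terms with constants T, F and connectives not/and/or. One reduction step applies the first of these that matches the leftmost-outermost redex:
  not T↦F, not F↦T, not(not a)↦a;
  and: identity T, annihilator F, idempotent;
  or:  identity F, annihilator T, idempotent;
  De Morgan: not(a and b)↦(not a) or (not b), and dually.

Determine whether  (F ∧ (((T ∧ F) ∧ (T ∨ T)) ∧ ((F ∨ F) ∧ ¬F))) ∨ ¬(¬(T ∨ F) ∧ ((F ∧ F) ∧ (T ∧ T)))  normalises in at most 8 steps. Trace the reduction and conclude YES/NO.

  start: (F ∧ (((T ∧ F) ∧ (T ∨ T)) ∧ ((F ∨ F) ∧ ¬F))) ∨ ¬(¬(T ∨ F) ∧ ((F ∧ F) ∧ (T ∧ T)))
  step 1: F ∨ ¬(¬(T ∨ F) ∧ ((F ∧ F) ∧ (T ∧ T)))
  step 2: ¬(¬(T ∨ F) ∧ ((F ∧ F) ∧ (T ∧ T)))
  step 3: ¬¬(T ∨ F) ∨ ¬((F ∧ F) ∧ (T ∧ T))
  step 4: (T ∨ F) ∨ ¬((F ∧ F) ∧ (T ∧ T))
  step 5: T ∨ ¬((F ∧ F) ∧ (T ∧ T))
  step 6: T

Answer: YES — reaches normal form T in 6 ≤ 8 steps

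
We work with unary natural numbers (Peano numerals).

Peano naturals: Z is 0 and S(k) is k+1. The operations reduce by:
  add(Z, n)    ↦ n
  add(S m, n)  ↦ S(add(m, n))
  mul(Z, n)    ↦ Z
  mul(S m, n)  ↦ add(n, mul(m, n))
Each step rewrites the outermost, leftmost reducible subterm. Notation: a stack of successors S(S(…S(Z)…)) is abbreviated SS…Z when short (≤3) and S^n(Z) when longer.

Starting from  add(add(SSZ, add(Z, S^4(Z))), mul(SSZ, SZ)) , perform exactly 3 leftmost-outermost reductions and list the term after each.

  start: add(add(SSZ, add(Z, S^4(Z))), mul(SSZ, SZ))
  step 1: add(S(add(SZ, add(Z, S^4(Z)))), mul(SSZ, SZ))
  step 2: S(add(add(SZ, add(Z, S^4(Z))), mul(SSZ, SZ)))
  step 3: S(add(S(add(Z, add(Z, S^4(Z)))), mul(SSZ, SZ)))

Answer: after 3 steps: S(add(S(add(Z, add(Z, S^4(Z)))), mul(SSZ, SZ)))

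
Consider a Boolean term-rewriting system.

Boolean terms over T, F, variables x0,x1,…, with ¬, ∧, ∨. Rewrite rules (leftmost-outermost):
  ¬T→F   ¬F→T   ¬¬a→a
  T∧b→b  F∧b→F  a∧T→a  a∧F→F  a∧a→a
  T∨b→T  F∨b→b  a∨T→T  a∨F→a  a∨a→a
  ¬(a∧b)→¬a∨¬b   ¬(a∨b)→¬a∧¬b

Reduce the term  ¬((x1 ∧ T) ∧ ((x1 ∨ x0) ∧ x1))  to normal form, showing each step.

  start: ¬((x1 ∧ T) ∧ ((x1 ∨ x0) ∧ x1))
  →1  ¬(x1 ∧ T) ∨ ¬((x1 ∨ x0) ∧ x1)
  →2  (¬x1 ∨ ¬T) ∨ ¬((x1 ∨ x0) ∧ x1)
  →3  (¬x1 ∨ F) ∨ ¬((x1 ∨ x0) ∧ x1)
  →4  ¬x1 ∨ ¬((x1 ∨ x0) ∧ x1)
  →5  ¬x1 ∨ (¬(x1 ∨ x0) ∨ ¬x1)
  →6  ¬x1 ∨ ((¬x1 ∧ ¬x0) ∨ ¬x1)

Answer: normal form = ¬x1 ∨ ((¬x1 ∧ ¬x0) ∨ ¬x1)  (in 6 steps)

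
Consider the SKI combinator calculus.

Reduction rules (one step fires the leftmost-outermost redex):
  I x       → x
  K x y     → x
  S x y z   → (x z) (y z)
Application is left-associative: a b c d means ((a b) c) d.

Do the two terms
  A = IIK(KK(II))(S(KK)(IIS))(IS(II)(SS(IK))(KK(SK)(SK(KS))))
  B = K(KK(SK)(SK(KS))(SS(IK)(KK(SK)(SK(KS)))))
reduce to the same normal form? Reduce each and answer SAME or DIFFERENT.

Term A:
  start: IIK(KK(II))(S(KK)(IIS))(IS(II)(SS(IK))(KK(SK)(SK(KS))))
  step 1: IK(KK(II))(S(KK)(IIS))(IS(II)(SS(IK))(KK(SK)(SK(KS))))
  step 2: K(KK(II))(S(KK)(IIS))(IS(II)(SS(IK))(KK(SK)(SK(KS))))
  step 3: KK(II)(IS(II)(SS(IK))(KK(SK)(SK(KS))))
  step 4: K(IS(II)(SS(IK))(KK(SK)(SK(KS))))
  step 5: K(S(II)(SS(IK))(KK(SK)(SK(KS))))
  step 6: K(II(KK(SK)(SK(KS)))(SS(IK)(KK(SK)(SK(KS)))))
  step 7: K(I(KK(SK)(SK(KS)))(SS(IK)(KK(SK)(SK(KS)))))
  step 8: K(KK(SK)(SK(KS))(SS(IK)(KK(SK)(SK(KS)))))
  step 9: K(K(SK(KS))(SS(IK)(KK(SK)(SK(KS)))))
  step 10: K(SK(KS))

Term B:
  start: K(KK(SK)(SK(KS))(SS(IK)(KK(SK)(SK(KS)))))
  step 1: K(K(SK(KS))(SS(IK)(KK(SK)(SK(KS)))))
  step 2: K(SK(KS))

Answer: SAME — A ⇓ K(SK(KS)), B ⇓ K(SK(KS))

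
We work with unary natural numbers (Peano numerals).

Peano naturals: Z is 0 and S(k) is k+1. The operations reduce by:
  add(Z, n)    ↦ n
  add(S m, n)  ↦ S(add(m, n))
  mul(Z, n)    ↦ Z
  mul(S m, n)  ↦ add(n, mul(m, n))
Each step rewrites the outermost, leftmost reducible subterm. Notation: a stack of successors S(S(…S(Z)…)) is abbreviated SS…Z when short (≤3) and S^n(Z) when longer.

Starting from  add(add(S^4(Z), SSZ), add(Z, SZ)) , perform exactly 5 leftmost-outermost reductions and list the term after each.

Answer: after 5 steps: S(S(add(S(add(SZ, SSZ)), add(Z, SZ))))

Working:
  start: add(add(S^4(Z), SSZ), add(Z, SZ))
  step 1: add(S(add(SSSZ, SSZ)), add(Z, SZ))
  step 2: S(add(add(SSSZ, SSZ), add(Z, SZ)))
  step 3: S(add(S(add(SSZ, SSZ)), add(Z, SZ)))
  step 4: S(S(add(add(SSZ, SSZ), add(Z, SZ))))
  step 5: S(S(add(S(add(SZ, SSZ)), add(Z, SZ))))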